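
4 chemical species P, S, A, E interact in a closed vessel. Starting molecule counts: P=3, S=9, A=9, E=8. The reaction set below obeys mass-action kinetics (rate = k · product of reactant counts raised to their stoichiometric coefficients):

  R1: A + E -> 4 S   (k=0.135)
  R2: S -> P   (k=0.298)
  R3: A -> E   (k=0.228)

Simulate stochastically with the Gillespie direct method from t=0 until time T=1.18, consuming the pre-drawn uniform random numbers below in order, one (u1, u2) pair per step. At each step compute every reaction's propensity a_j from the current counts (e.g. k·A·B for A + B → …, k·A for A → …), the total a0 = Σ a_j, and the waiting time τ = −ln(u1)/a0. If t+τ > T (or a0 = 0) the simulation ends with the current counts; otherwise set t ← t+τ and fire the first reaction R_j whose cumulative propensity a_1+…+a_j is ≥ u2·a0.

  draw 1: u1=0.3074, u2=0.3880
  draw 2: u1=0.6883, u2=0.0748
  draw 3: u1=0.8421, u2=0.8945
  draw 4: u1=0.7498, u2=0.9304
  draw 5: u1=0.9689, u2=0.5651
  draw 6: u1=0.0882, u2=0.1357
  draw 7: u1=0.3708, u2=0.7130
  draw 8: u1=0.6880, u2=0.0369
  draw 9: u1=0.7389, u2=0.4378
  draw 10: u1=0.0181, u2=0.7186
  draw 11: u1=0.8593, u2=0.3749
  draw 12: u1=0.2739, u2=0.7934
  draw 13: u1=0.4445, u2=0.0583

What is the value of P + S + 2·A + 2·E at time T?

Value at T = 46

Check how each reaction changes W = P + S + 2·A + 2·E (weight of products minus weight of reactants):
R1: A + E -> 4 S: (1·4) − (2·1 + 2·1) = 4 − 4 = 0
R2: S -> P: (1·1) − (1·1) = 1 − 1 = 0
R3: A -> E: (2·1) − (2·1) = 2 − 2 = 0
Every reaction leaves W unchanged, so W is conserved and no simulation is needed: W(T) = W(0) = 3 + 9 + 2·9 + 2·8 = 46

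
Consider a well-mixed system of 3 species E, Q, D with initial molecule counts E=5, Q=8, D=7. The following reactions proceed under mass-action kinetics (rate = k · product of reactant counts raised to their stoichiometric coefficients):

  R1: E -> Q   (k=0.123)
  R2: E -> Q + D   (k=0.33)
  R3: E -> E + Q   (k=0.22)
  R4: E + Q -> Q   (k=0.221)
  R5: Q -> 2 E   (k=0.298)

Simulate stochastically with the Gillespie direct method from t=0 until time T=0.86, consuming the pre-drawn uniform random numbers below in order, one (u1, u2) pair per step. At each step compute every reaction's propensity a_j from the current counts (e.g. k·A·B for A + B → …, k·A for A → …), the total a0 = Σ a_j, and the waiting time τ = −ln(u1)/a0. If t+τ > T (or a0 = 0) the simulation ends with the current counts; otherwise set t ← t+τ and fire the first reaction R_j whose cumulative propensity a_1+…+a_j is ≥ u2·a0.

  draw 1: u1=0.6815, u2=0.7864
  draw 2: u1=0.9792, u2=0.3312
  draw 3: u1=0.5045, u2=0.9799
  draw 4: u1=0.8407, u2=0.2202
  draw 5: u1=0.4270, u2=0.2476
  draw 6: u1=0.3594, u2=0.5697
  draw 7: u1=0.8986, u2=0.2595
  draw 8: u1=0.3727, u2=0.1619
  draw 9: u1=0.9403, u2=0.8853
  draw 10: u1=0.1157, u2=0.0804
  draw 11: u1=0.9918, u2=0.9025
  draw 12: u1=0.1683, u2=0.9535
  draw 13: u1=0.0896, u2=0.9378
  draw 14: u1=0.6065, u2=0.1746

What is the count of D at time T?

D at T = 8

t=0.000: E=5 Q=8 D=7
Draw 1: a1=0.615, a2=1.650, a3=1.100, a4=8.840, a5=2.384, a0=14.589; τ=−ln(0.6815)/14.589=0.026 → t=0.026; u2·a0=0.7864·14.589=11.473; a1+…+a3=3.365 < 11.473 ≤ a1+…+a4=12.205 → R4 fires; E=4 Q=8 D=7
Draw 2: a1=0.492, a2=1.320, a3=0.880, a4=7.072, a5=2.384, a0=12.148; τ=−ln(0.9792)/12.148=0.002 → t=0.028; u2·a0=0.3312·12.148=4.023; a1+…+a3=2.692 < 4.023 ≤ a1+…+a4=9.764 → R4 fires; E=3 Q=8 D=7
Draw 3: a1=0.369, a2=0.990, a3=0.660, a4=5.304, a5=2.384, a0=9.707; τ=−ln(0.5045)/9.707=0.070 → t=0.098; u2·a0=0.9799·9.707=9.512; a1+…+a4=7.323 < 9.512 ≤ a1+…+a5=9.707 → R5 fires; E=5 Q=7 D=7
Draw 4: a1=0.615, a2=1.650, a3=1.100, a4=7.735, a5=2.086, a0=13.186; τ=−ln(0.8407)/13.186=0.013 → t=0.112; u2·a0=0.2202·13.186=2.904; a1+a2=2.265 < 2.904 ≤ a1+…+a3=3.365 → R3 fires; E=5 Q=8 D=7
Draw 5: a1=0.615, a2=1.650, a3=1.100, a4=8.840, a5=2.384, a0=14.589; τ=−ln(0.4270)/14.589=0.058 → t=0.170; u2·a0=0.2476·14.589=3.612; a1+…+a3=3.365 < 3.612 ≤ a1+…+a4=12.205 → R4 fires; E=4 Q=8 D=7
Draw 6: a1=0.492, a2=1.320, a3=0.880, a4=7.072, a5=2.384, a0=12.148; τ=−ln(0.3594)/12.148=0.084 → t=0.254; u2·a0=0.5697·12.148=6.921; a1+…+a3=2.692 < 6.921 ≤ a1+…+a4=9.764 → R4 fires; E=3 Q=8 D=7
Draw 7: a1=0.369, a2=0.990, a3=0.660, a4=5.304, a5=2.384, a0=9.707; τ=−ln(0.8986)/9.707=0.011 → t=0.265; u2·a0=0.2595·9.707=2.519; a1+…+a3=2.019 < 2.519 ≤ a1+…+a4=7.323 → R4 fires; E=2 Q=8 D=7
Draw 8: a1=0.246, a2=0.660, a3=0.440, a4=3.536, a5=2.384, a0=7.266; τ=−ln(0.3727)/7.266=0.136 → t=0.401; u2·a0=0.1619·7.266=1.176; a1+a2=0.906 < 1.176 ≤ a1+…+a3=1.346 → R3 fires; E=2 Q=9 D=7
Draw 9: a1=0.246, a2=0.660, a3=0.440, a4=3.978, a5=2.682, a0=8.006; τ=−ln(0.9403)/8.006=0.008 → t=0.409; u2·a0=0.8853·8.006=7.088; a1+…+a4=5.324 < 7.088 ≤ a1+…+a5=8.006 → R5 fires; E=4 Q=8 D=7
Draw 10: a1=0.492, a2=1.320, a3=0.880, a4=7.072, a5=2.384, a0=12.148; τ=−ln(0.1157)/12.148=0.178 → t=0.586; u2·a0=0.0804·12.148=0.977; a1=0.492 < 0.977 ≤ a1+a2=1.812 → R2 fires; E=3 Q=9 D=8
Draw 11: a1=0.369, a2=0.990, a3=0.660, a4=5.967, a5=2.682, a0=10.668; τ=−ln(0.9918)/10.668=0.001 → t=0.587; u2·a0=0.9025·10.668=9.628; a1+…+a4=7.986 < 9.628 ≤ a1+…+a5=10.668 → R5 fires; E=5 Q=8 D=8
Draw 12: a1=0.615, a2=1.650, a3=1.100, a4=8.840, a5=2.384, a0=14.589; τ=−ln(0.1683)/14.589=0.122 → t=0.709; u2·a0=0.9535·14.589=13.911; a1+…+a4=12.205 < 13.911 ≤ a1+…+a5=14.589 → R5 fires; E=7 Q=7 D=8
Draw 13: a1=0.861, a2=2.310, a3=1.540, a4=10.829, a5=2.086, a0=17.626; τ=−ln(0.0896)/17.626=0.137 → t=0.846; u2·a0=0.9378·17.626=16.530; a1+…+a4=15.540 < 16.530 ≤ a1+…+a5=17.626 → R5 fires; E=9 Q=6 D=8
Draw 14: a1=1.107, a2=2.970, a3=1.980, a4=11.934, a5=1.788, a0=19.779; τ=−ln(0.6065)/19.779=0.025 → t=0.871 > T=0.86: stop.
Read off D at T=0.86: 8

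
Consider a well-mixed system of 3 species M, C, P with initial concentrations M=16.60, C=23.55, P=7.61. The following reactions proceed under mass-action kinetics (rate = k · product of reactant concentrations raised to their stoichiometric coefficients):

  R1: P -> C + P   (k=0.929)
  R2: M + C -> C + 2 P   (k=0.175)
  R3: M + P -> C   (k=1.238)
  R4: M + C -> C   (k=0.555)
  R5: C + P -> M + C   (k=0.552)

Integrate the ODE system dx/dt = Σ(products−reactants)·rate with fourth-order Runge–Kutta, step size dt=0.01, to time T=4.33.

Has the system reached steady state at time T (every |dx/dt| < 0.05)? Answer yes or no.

Steady state at T: yes

RK4 with dt=0.01: 433 steps to T=4.33. Trajectory (selected grid times):
t=0.00: M=16.60 C=23.55 P=7.61
t=0.48: M=0.22 C=30.08 P=0.22
t=0.96: M=0.01 C=30.12 P=0.01
t=1.44: M=0.00 C=30.12 P=0.00
t=1.92: M=0.00 C=30.12 P=0.00
t=2.41: M=0.00 C=30.12 P=0.00
t=2.89: M=0.00 C=30.12 P=0.00
t=3.37: M=0.00 C=30.12 P=0.00
t=3.85: M=0.00 C=30.12 P=0.00
t=4.33: M=0.00 C=30.12 P=0.00
Rates at T: R1=0.0000, R2=0.0000, R3=0.0000, R4=0.0000, R5=0.0000
dx/dt at T (Σ net stoichiometry × rate): M=-0.0000, C=+0.0000, P=-0.0000
Largest |dx/dt| is |-0.0000| (M) < 0.05 → steady.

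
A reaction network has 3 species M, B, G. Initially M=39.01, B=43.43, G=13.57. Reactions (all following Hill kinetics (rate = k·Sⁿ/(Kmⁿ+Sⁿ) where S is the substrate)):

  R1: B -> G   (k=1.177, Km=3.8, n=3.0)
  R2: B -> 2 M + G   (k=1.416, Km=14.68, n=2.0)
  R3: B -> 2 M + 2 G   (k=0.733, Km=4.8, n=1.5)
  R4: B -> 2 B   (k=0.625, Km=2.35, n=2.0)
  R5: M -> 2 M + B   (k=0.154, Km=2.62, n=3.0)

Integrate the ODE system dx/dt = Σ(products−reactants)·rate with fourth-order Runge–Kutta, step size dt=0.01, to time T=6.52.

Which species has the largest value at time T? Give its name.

Dominant species at T: M

RK4 with dt=0.01: 652 steps to T=6.52. Trajectory (selected grid times):
t=0.00: M=39.01 B=43.43 G=13.57
t=0.72: M=41.96 B=41.72 G=16.35
t=1.45: M=44.93 B=40.00 G=19.15
t=2.17: M=47.84 B=38.31 G=21.90
t=2.90: M=50.77 B=36.62 G=24.68
t=3.62: M=53.63 B=34.95 G=27.40
t=4.35: M=56.51 B=33.28 G=30.15
t=5.07: M=59.31 B=31.65 G=32.84
t=5.80: M=62.11 B=30.01 G=35.55
t=6.52: M=64.84 B=28.41 G=38.20
At T=6.52: M=64.84 B=28.41 G=38.20; the largest is M.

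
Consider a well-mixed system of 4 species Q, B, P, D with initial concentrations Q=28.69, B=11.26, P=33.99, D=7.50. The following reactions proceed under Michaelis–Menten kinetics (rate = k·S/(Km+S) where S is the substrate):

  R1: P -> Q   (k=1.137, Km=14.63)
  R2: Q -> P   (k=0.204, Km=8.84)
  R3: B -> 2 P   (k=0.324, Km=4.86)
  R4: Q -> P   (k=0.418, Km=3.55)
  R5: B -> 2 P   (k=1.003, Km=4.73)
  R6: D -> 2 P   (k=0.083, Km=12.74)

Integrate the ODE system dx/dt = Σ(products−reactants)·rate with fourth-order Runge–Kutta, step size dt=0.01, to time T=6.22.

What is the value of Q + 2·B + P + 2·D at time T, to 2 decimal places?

Value at T = 100.20

Check how each reaction changes W = Q + 2·B + P + 2·D (weight of products minus weight of reactants):
R1: P -> Q: (1·1) − (1·1) = 1 − 1 = 0
R2: Q -> P: (1·1) − (1·1) = 1 − 1 = 0
R3: B -> 2 P: (1·2) − (2·1) = 2 − 2 = 0
R4: Q -> P: (1·1) − (1·1) = 1 − 1 = 0
R5: B -> 2 P: (1·2) − (2·1) = 2 − 2 = 0
R6: D -> 2 P: (1·2) − (2·1) = 2 − 2 = 0
Every reaction leaves W unchanged, so W is conserved and no simulation is needed: W(T) = W(0) = 28.69 + 2·11.26 + 33.99 + 2·7.50 = 100.20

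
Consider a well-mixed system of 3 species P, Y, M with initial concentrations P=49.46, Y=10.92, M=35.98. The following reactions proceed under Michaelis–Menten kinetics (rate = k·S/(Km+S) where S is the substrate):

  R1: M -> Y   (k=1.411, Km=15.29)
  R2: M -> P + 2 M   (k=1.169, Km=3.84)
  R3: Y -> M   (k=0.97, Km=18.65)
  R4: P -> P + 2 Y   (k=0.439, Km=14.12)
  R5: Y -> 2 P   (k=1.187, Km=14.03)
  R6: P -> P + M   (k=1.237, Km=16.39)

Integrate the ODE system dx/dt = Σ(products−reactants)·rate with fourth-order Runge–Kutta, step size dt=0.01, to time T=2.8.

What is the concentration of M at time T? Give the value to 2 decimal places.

M at T = 39.84

RK4 with dt=0.01: 280 steps to T=2.8. Trajectory (selected grid times):
t=0.00: P=49.46 Y=10.92 M=35.98
t=0.31: P=50.11 Y=11.17 M=36.40
t=0.62: P=50.77 Y=11.41 M=36.82
t=0.93: P=51.43 Y=11.65 M=37.25
t=1.24: P=52.09 Y=11.89 M=37.67
t=1.56: P=52.78 Y=12.14 M=38.11
t=1.87: P=53.46 Y=12.37 M=38.54
t=2.18: P=54.13 Y=12.61 M=38.97
t=2.49: P=54.81 Y=12.84 M=39.41
t=2.80: P=55.50 Y=13.08 M=39.84
Read off M at T=2.8: 39.84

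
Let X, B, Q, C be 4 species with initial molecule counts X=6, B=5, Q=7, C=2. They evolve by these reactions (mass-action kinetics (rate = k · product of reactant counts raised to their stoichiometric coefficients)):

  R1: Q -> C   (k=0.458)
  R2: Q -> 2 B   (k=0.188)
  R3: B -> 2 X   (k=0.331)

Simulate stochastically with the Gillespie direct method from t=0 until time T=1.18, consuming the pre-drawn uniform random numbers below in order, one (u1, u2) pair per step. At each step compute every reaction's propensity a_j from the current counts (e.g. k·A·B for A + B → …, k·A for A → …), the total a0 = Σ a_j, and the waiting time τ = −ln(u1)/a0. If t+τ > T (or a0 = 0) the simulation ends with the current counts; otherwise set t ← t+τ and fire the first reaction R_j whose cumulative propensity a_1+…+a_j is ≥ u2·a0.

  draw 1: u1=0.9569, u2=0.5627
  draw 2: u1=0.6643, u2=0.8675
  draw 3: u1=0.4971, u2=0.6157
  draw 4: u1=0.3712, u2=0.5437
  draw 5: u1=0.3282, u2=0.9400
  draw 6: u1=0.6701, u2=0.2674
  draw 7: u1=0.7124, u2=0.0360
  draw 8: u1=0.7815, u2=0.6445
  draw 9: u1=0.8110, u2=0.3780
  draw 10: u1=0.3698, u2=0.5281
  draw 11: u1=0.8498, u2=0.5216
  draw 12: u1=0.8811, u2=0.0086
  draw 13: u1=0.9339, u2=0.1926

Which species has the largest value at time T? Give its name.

Dominant species at T: X

t=0.000: X=6 B=5 Q=7 C=2
Draw 1: a1=3.206, a2=1.316, a3=1.655, a0=6.177; τ=−ln(0.9569)/6.177=0.007 → t=0.007; u2·a0=0.5627·6.177=3.476; a1=3.206 < 3.476 ≤ a1+a2=4.522 → R2 fires; X=6 B=7 Q=6 C=2
Draw 2: a1=2.748, a2=1.128, a3=2.317, a0=6.193; τ=−ln(0.6643)/6.193=0.066 → t=0.073; u2·a0=0.8675·6.193=5.372; a1+a2=3.876 < 5.372 ≤ a1+…+a3=6.193 → R3 fires; X=8 B=6 Q=6 C=2
Draw 3: a1=2.748, a2=1.128, a3=1.986, a0=5.862; τ=−ln(0.4971)/5.862=0.119 → t=0.192; u2·a0=0.6157·5.862=3.609; a1=2.748 < 3.609 ≤ a1+a2=3.876 → R2 fires; X=8 B=8 Q=5 C=2
Draw 4: a1=2.290, a2=0.940, a3=2.648, a0=5.878; τ=−ln(0.3712)/5.878=0.169 → t=0.361; u2·a0=0.5437·5.878=3.196; a1=2.290 < 3.196 ≤ a1+a2=3.230 → R2 fires; X=8 B=10 Q=4 C=2
Draw 5: a1=1.832, a2=0.752, a3=3.310, a0=5.894; τ=−ln(0.3282)/5.894=0.189 → t=0.550; u2·a0=0.9400·5.894=5.540; a1+a2=2.584 < 5.540 ≤ a1+…+a3=5.894 → R3 fires; X=10 B=9 Q=4 C=2
Draw 6: a1=1.832, a2=0.752, a3=2.979, a0=5.563; τ=−ln(0.6701)/5.563=0.072 → t=0.622; u2·a0=0.2674·5.563=1.488 ≤ a1=1.832 → R1 fires; X=10 B=9 Q=3 C=3
Draw 7: a1=1.374, a2=0.564, a3=2.979, a0=4.917; τ=−ln(0.7124)/4.917=0.069 → t=0.691; u2·a0=0.0360·4.917=0.177 ≤ a1=1.374 → R1 fires; X=10 B=9 Q=2 C=4
Draw 8: a1=0.916, a2=0.376, a3=2.979, a0=4.271; τ=−ln(0.7815)/4.271=0.058 → t=0.749; u2·a0=0.6445·4.271=2.753; a1+a2=1.292 < 2.753 ≤ a1+…+a3=4.271 → R3 fires; X=12 B=8 Q=2 C=4
Draw 9: a1=0.916, a2=0.376, a3=2.648, a0=3.940; τ=−ln(0.8110)/3.940=0.053 → t=0.802; u2·a0=0.3780·3.940=1.489; a1+a2=1.292 < 1.489 ≤ a1+…+a3=3.940 → R3 fires; X=14 B=7 Q=2 C=4
Draw 10: a1=0.916, a2=0.376, a3=2.317, a0=3.609; τ=−ln(0.3698)/3.609=0.276 → t=1.078; u2·a0=0.5281·3.609=1.906; a1+a2=1.292 < 1.906 ≤ a1+…+a3=3.609 → R3 fires; X=16 B=6 Q=2 C=4
Draw 11: a1=0.916, a2=0.376, a3=1.986, a0=3.278; τ=−ln(0.8498)/3.278=0.050 → t=1.127; u2·a0=0.5216·3.278=1.710; a1+a2=1.292 < 1.710 ≤ a1+…+a3=3.278 → R3 fires; X=18 B=5 Q=2 C=4
Draw 12: a1=0.916, a2=0.376, a3=1.655, a0=2.947; τ=−ln(0.8811)/2.947=0.043 → t=1.170; u2·a0=0.0086·2.947=0.025 ≤ a1=0.916 → R1 fires; X=18 B=5 Q=1 C=5
Draw 13: a1=0.458, a2=0.188, a3=1.655, a0=2.301; τ=−ln(0.9339)/2.301=0.030 → t=1.200 > T=1.18: stop.
At T=1.18: X=18 B=5 Q=1 C=5; the largest is X.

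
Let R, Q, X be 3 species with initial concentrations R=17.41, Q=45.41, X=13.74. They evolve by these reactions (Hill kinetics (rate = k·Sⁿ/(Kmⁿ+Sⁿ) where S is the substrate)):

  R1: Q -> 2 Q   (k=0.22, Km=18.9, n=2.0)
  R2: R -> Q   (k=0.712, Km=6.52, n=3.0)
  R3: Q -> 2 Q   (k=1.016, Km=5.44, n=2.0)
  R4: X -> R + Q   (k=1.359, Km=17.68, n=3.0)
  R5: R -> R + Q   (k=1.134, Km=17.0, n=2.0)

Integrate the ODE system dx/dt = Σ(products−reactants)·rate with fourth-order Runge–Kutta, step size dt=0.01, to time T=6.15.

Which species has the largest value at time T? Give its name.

Dominant species at T: Q

RK4 with dt=0.01: 615 steps to T=6.15. Trajectory (selected grid times):
t=0.00: R=17.41 Q=45.41 X=13.74
t=0.68: R=17.24 Q=47.36 X=13.45
t=1.37: R=17.05 Q=49.33 X=13.17
t=2.05: R=16.86 Q=51.25 X=12.91
t=2.73: R=16.66 Q=53.15 X=12.65
t=3.42: R=16.44 Q=55.07 X=12.41
t=4.10: R=16.22 Q=56.95 X=12.17
t=4.78: R=15.99 Q=58.81 X=11.95
t=5.47: R=15.74 Q=60.68 X=11.74
t=6.15: R=15.50 Q=62.52 X=11.53
At T=6.15: R=15.50 Q=62.52 X=11.53; the largest is Q.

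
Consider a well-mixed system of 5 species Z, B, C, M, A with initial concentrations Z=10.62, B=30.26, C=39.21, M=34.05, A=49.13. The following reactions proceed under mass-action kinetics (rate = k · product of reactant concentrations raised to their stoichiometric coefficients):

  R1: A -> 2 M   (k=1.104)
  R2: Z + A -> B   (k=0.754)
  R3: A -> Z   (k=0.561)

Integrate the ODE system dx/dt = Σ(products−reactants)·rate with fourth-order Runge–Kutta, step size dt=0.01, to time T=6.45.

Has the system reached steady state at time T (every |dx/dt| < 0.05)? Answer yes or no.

RK4 with dt=0.01: 645 steps to T=6.45. Trajectory (selected grid times):
t=0.00: Z=10.62 B=30.26 C=39.21 M=34.05 A=49.13
t=0.72: Z=0.74 B=48.08 C=39.21 M=65.31 A=7.74
t=1.43: Z=0.74 B=49.63 C=39.21 M=71.41 A=1.59
t=2.15: Z=0.74 B=49.95 C=39.21 M=72.67 A=0.32
t=2.87: Z=0.74 B=50.01 C=39.21 M=72.92 A=0.06
t=3.58: Z=0.74 B=50.03 C=39.21 M=72.97 A=0.01
t=4.30: Z=0.74 B=50.03 C=39.21 M=72.98 A=0.00
t=5.02: Z=0.74 B=50.03 C=39.21 M=72.99 A=0.00
t=5.73: Z=0.74 B=50.03 C=39.21 M=72.99 A=0.00
t=6.45: Z=0.74 B=50.03 C=39.21 M=72.99 A=0.00
Rates at T: R1=0.0000, R2=0.0000, R3=0.0000
dx/dt at T (Σ net stoichiometry × rate): Z=-0.0000, B=+0.0000, C=+0.0000, M=+0.0000, A=-0.0000
Largest |dx/dt| is |-0.0000| (A) < 0.05 → steady.

Steady state at T: yes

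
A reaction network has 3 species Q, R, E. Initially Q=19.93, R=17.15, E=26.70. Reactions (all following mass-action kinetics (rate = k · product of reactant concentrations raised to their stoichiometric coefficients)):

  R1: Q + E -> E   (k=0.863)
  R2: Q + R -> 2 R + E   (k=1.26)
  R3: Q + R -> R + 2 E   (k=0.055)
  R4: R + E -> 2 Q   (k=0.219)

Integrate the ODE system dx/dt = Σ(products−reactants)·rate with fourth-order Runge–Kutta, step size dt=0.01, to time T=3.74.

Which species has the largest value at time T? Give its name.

Dominant species at T: E

RK4 with dt=0.01: 374 steps to T=3.74. Trajectory (selected grid times):
t=0.00: Q=19.93 R=17.15 E=26.70
t=0.42: Q=5.47 R=19.63 E=35.63
t=0.83: Q=3.71 R=10.95 E=30.25
t=1.25: Q=1.71 R=3.79 E=24.01
t=1.66: Q=0.51 R=0.87 E=21.20
t=2.08: Q=0.10 R=0.15 E=20.48
t=2.49: Q=0.02 R=0.02 E=20.36
t=2.91: Q=0.00 R=0.00 E=20.34
t=3.32: Q=0.00 R=0.00 E=20.34
t=3.74: Q=0.00 R=0.00 E=20.34
At T=3.74: Q=0.00 R=0.00 E=20.34; the largest is E.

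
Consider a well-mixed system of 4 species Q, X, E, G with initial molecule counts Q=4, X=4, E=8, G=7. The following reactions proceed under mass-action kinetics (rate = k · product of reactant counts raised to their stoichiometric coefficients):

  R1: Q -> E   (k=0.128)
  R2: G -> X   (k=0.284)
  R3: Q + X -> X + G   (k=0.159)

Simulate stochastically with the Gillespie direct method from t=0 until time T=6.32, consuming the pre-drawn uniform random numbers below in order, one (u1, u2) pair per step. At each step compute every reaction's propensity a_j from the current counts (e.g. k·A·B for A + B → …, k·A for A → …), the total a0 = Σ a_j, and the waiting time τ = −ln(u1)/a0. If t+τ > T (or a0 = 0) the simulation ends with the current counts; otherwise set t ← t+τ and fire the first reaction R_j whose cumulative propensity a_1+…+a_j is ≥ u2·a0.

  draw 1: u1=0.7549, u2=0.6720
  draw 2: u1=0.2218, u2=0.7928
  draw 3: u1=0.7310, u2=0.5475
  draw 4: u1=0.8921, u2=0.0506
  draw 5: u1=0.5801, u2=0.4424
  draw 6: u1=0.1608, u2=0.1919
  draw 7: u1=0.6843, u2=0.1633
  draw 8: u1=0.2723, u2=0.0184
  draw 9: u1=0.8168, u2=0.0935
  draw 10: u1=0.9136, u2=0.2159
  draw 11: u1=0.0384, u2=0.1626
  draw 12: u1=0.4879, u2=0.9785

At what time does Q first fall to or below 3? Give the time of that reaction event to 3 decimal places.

t=0.000: Q=4 X=4 E=8 G=7
Draw 1: a1=0.512, a2=1.988, a3=2.544, a0=5.044; τ=−ln(0.7549)/5.044=0.056 → t=0.056; u2·a0=0.6720·5.044=3.390; a1+a2=2.500 < 3.390 ≤ a1+…+a3=5.044 → R3 fires; Q=3 X=4 E=8 G=8
Draw 2: a1=0.384, a2=2.272, a3=1.908, a0=4.564; τ=−ln(0.2218)/4.564=0.330 → t=0.386; u2·a0=0.7928·4.564=3.618; a1+a2=2.656 < 3.618 ≤ a1+…+a3=4.564 → R3 fires; Q=2 X=4 E=8 G=9
Draw 3: a1=0.256, a2=2.556, a3=1.272, a0=4.084; τ=−ln(0.7310)/4.084=0.077 → t=0.462; u2·a0=0.5475·4.084=2.236; a1=0.256 < 2.236 ≤ a1+a2=2.812 → R2 fires; Q=2 X=5 E=8 G=8
Draw 4: a1=0.256, a2=2.272, a3=1.590, a0=4.118; τ=−ln(0.8921)/4.118=0.028 → t=0.490; u2·a0=0.0506·4.118=0.208 ≤ a1=0.256 → R1 fires; Q=1 X=5 E=9 G=8
Draw 5: a1=0.128, a2=2.272, a3=0.795, a0=3.195; τ=−ln(0.5801)/3.195=0.170 → t=0.661; u2·a0=0.4424·3.195=1.413; a1=0.128 < 1.413 ≤ a1+a2=2.400 → R2 fires; Q=1 X=6 E=9 G=7
Draw 6: a1=0.128, a2=1.988, a3=0.954, a0=3.070; τ=−ln(0.1608)/3.070=0.595 → t=1.256; u2·a0=0.1919·3.070=0.589; a1=0.128 < 0.589 ≤ a1+a2=2.116 → R2 fires; Q=1 X=7 E=9 G=6
Draw 7: a1=0.128, a2=1.704, a3=1.113, a0=2.945; τ=−ln(0.6843)/2.945=0.129 → t=1.385; u2·a0=0.1633·2.945=0.481; a1=0.128 < 0.481 ≤ a1+a2=1.832 → R2 fires; Q=1 X=8 E=9 G=5
Draw 8: a1=0.128, a2=1.420, a3=1.272, a0=2.820; τ=−ln(0.2723)/2.820=0.461 → t=1.846; u2·a0=0.0184·2.820=0.052 ≤ a1=0.128 → R1 fires; Q=0 X=8 E=10 G=5
Draw 9: a1=0.000, a2=1.420, a3=0.000, a0=1.420; τ=−ln(0.8168)/1.420=0.143 → t=1.989; u2·a0=0.0935·1.420=0.133; a1=0.000 < 0.133 ≤ a1+a2=1.420 → R2 fires; Q=0 X=9 E=10 G=4
Draw 10: a1=0.000, a2=1.136, a3=0.000, a0=1.136; τ=−ln(0.9136)/1.136=0.080 → t=2.068; u2·a0=0.2159·1.136=0.245; a1=0.000 < 0.245 ≤ a1+a2=1.136 → R2 fires; Q=0 X=10 E=10 G=3
Draw 11: a1=0.000, a2=0.852, a3=0.000, a0=0.852; τ=−ln(0.0384)/0.852=3.826 → t=5.894; u2·a0=0.1626·0.852=0.139; a1=0.000 < 0.139 ≤ a1+a2=0.852 → R2 fires; Q=0 X=11 E=10 G=2
Draw 12: a1=0.000, a2=0.568, a3=0.000, a0=0.568; τ=−ln(0.4879)/0.568=1.263 → t=7.157 > T=6.32: stop.
Q first becomes ≤ 3 when it reaches 3 at the event at t=0.056.

Threshold first reached at t = 0.056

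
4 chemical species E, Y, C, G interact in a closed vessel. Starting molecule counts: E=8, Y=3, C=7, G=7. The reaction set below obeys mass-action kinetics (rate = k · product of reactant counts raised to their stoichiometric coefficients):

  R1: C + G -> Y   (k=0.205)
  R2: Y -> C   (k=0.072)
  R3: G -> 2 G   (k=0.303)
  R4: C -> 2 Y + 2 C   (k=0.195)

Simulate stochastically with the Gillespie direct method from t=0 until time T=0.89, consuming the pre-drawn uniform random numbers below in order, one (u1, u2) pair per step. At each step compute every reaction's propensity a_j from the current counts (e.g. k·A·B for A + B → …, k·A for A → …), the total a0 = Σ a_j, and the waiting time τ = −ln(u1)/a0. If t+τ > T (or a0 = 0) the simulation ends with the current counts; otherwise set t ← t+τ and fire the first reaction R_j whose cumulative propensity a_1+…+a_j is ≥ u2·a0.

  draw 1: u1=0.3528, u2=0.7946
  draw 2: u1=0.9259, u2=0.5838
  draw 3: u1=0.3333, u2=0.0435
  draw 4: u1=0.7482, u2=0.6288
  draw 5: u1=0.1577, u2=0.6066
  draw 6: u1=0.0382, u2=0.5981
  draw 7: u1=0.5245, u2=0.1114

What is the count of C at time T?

C at T = 4

t=0.000: E=8 Y=3 C=7 G=7
Draw 1: a1=10.045, a2=0.216, a3=2.121, a4=1.365, a0=13.747; τ=−ln(0.3528)/13.747=0.076 → t=0.076; u2·a0=0.7946·13.747=10.923; a1+a2=10.261 < 10.923 ≤ a1+…+a3=12.382 → R3 fires; E=8 Y=3 C=7 G=8
Draw 2: a1=11.480, a2=0.216, a3=2.424, a4=1.365, a0=15.485; τ=−ln(0.9259)/15.485=0.005 → t=0.081; u2·a0=0.5838·15.485=9.040 ≤ a1=11.480 → R1 fires; E=8 Y=4 C=6 G=7
Draw 3: a1=8.610, a2=0.288, a3=2.121, a4=1.170, a0=12.189; τ=−ln(0.3333)/12.189=0.090 → t=0.171; u2·a0=0.0435·12.189=0.530 ≤ a1=8.610 → R1 fires; E=8 Y=5 C=5 G=6
Draw 4: a1=6.150, a2=0.360, a3=1.818, a4=0.975, a0=9.303; τ=−ln(0.7482)/9.303=0.031 → t=0.202; u2·a0=0.6288·9.303=5.850 ≤ a1=6.150 → R1 fires; E=8 Y=6 C=4 G=5
Draw 5: a1=4.100, a2=0.432, a3=1.515, a4=0.780, a0=6.827; τ=−ln(0.1577)/6.827=0.271 → t=0.473; u2·a0=0.6066·6.827=4.141; a1=4.100 < 4.141 ≤ a1+a2=4.532 → R2 fires; E=8 Y=5 C=5 G=5
Draw 6: a1=5.125, a2=0.360, a3=1.515, a4=0.975, a0=7.975; τ=−ln(0.0382)/7.975=0.409 → t=0.882; u2·a0=0.5981·7.975=4.770 ≤ a1=5.125 → R1 fires; E=8 Y=6 C=4 G=4
Draw 7: a1=3.280, a2=0.432, a3=1.212, a4=0.780, a0=5.704; τ=−ln(0.5245)/5.704=0.113 → t=0.995 > T=0.89: stop.
Read off C at T=0.89: 4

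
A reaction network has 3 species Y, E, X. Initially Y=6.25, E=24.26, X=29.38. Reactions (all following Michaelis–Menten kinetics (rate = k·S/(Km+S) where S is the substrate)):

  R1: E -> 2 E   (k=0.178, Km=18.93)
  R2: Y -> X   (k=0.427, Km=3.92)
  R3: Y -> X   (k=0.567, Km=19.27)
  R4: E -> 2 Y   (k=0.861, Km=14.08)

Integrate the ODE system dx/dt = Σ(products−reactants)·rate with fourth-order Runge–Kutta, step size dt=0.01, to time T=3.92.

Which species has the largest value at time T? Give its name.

Dominant species at T: X

RK4 with dt=0.01: 392 steps to T=3.92. Trajectory (selected grid times):
t=0.00: Y=6.25 E=24.26 X=29.38
t=0.44: Y=6.55 E=24.06 X=29.56
t=0.87: Y=6.84 E=23.87 X=29.74
t=1.31: Y=7.13 E=23.68 X=29.92
t=1.74: Y=7.40 E=23.49 X=30.11
t=2.18: Y=7.68 E=23.30 X=30.30
t=2.61: Y=7.95 E=23.11 X=30.50
t=3.05: Y=8.22 E=22.92 X=30.70
t=3.48: Y=8.48 E=22.73 X=30.90
t=3.92: Y=8.74 E=22.54 X=31.10
At T=3.92: Y=8.74 E=22.54 X=31.10; the largest is X.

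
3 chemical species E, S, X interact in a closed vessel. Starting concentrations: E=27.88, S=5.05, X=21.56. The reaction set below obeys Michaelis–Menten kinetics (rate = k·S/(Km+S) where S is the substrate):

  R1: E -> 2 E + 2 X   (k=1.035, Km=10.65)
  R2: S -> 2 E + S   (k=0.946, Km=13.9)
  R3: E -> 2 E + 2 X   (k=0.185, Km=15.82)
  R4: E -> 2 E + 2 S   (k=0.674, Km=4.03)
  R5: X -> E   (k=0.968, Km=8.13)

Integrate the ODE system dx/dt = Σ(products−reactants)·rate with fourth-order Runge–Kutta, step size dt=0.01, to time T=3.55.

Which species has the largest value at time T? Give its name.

RK4 with dt=0.01: 355 steps to T=3.55. Trajectory (selected grid times):
t=0.00: E=27.88 S=5.05 X=21.56
t=0.39: E=28.93 S=5.51 X=21.96
t=0.79: E=30.02 S=5.98 X=22.39
t=1.18: E=31.11 S=6.45 X=22.80
t=1.58: E=32.24 S=6.93 X=23.23
t=1.97: E=33.36 S=7.40 X=23.66
t=2.37: E=34.52 S=7.88 X=24.10
t=2.76: E=35.67 S=8.35 X=24.54
t=3.16: E=36.86 S=8.83 X=24.99
t=3.55: E=38.04 S=9.31 X=25.44
At T=3.55: E=38.04 S=9.31 X=25.44; the largest is E.

Dominant species at T: E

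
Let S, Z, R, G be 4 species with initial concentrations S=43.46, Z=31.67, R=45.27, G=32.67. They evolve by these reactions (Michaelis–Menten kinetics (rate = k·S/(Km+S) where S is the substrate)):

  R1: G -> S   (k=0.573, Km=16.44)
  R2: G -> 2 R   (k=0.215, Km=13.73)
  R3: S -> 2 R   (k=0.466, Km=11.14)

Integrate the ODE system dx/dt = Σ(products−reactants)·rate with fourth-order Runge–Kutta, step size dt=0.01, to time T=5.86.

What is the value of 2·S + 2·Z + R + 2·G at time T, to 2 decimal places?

Check how each reaction changes W = 2·S + 2·Z + R + 2·G (weight of products minus weight of reactants):
R1: G -> S: (2·1) − (2·1) = 2 − 2 = 0
R2: G -> 2 R: (1·2) − (2·1) = 2 − 2 = 0
R3: S -> 2 R: (1·2) − (2·1) = 2 − 2 = 0
Every reaction leaves W unchanged, so W is conserved and no simulation is needed: W(T) = W(0) = 2·43.46 + 2·31.67 + 45.27 + 2·32.67 = 260.87

Value at T = 260.87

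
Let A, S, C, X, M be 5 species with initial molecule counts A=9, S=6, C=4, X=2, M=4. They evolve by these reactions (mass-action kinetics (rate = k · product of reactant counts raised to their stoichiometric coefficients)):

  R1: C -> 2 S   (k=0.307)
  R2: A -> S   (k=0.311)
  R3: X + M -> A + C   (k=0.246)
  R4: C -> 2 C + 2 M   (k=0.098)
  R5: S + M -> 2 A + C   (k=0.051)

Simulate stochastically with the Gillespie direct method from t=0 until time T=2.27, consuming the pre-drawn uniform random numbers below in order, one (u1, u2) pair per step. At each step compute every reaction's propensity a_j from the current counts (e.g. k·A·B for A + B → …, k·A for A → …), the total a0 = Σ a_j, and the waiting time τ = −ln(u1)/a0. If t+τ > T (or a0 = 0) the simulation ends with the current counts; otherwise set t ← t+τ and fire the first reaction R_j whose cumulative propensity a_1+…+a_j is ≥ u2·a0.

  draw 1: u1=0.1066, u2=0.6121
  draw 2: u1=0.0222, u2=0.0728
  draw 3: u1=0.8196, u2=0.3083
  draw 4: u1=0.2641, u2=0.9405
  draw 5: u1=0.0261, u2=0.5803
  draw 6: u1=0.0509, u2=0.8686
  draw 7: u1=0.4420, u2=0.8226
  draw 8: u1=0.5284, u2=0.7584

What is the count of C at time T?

t=0.000: A=9 S=6 C=4 X=2 M=4
Draw 1: a1=1.228, a2=2.799, a3=1.968, a4=0.392, a5=1.224, a0=7.611; τ=−ln(0.1066)/7.611=0.294 → t=0.294; u2·a0=0.6121·7.611=4.659; a1+a2=4.027 < 4.659 ≤ a1+…+a3=5.995 → R3 fires; A=10 S=6 C=5 X=1 M=3
Draw 2: a1=1.535, a2=3.110, a3=0.738, a4=0.490, a5=0.918, a0=6.791; τ=−ln(0.0222)/6.791=0.561 → t=0.855; u2·a0=0.0728·6.791=0.494 ≤ a1=1.535 → R1 fires; A=10 S=8 C=4 X=1 M=3
Draw 3: a1=1.228, a2=3.110, a3=0.738, a4=0.392, a5=1.224, a0=6.692; τ=−ln(0.8196)/6.692=0.030 → t=0.885; u2·a0=0.3083·6.692=2.063; a1=1.228 < 2.063 ≤ a1+a2=4.338 → R2 fires; A=9 S=9 C=4 X=1 M=3
Draw 4: a1=1.228, a2=2.799, a3=0.738, a4=0.392, a5=1.377, a0=6.534; τ=−ln(0.2641)/6.534=0.204 → t=1.088; u2·a0=0.9405·6.534=6.145; a1+…+a4=5.157 < 6.145 ≤ a1+…+a5=6.534 → R5 fires; A=11 S=8 C=5 X=1 M=2
Draw 5: a1=1.535, a2=3.421, a3=0.492, a4=0.490, a5=0.816, a0=6.754; τ=−ln(0.0261)/6.754=0.540 → t=1.628; u2·a0=0.5803·6.754=3.919; a1=1.535 < 3.919 ≤ a1+a2=4.956 → R2 fires; A=10 S=9 C=5 X=1 M=2
Draw 6: a1=1.535, a2=3.110, a3=0.492, a4=0.490, a5=0.918, a0=6.545; τ=−ln(0.0509)/6.545=0.455 → t=2.083; u2·a0=0.8686·6.545=5.685; a1+…+a4=5.627 < 5.685 ≤ a1+…+a5=6.545 → R5 fires; A=12 S=8 C=6 X=1 M=1
Draw 7: a1=1.842, a2=3.732, a3=0.246, a4=0.588, a5=0.408, a0=6.816; τ=−ln(0.4420)/6.816=0.120 → t=2.203; u2·a0=0.8226·6.816=5.607; a1+a2=5.574 < 5.607 ≤ a1+…+a3=5.820 → R3 fires; A=13 S=8 C=7 X=0 M=0
Draw 8: a1=2.149, a2=4.043, a3=0.000, a4=0.686, a5=0.000, a0=6.878; τ=−ln(0.5284)/6.878=0.093 → t=2.296 > T=2.27: stop.
Read off C at T=2.27: 7

C at T = 7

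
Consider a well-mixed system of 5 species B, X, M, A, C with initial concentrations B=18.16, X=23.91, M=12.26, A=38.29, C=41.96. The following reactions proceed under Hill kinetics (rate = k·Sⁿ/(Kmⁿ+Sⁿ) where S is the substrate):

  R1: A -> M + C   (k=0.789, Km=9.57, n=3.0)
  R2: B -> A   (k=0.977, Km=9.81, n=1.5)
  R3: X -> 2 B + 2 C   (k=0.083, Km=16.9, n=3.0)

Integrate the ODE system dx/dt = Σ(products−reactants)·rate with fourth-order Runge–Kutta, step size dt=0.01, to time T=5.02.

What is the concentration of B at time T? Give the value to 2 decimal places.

B at T = 15.39

RK4 with dt=0.01: 502 steps to T=5.02. Trajectory (selected grid times):
t=0.00: B=18.16 X=23.91 M=12.26 A=38.29 C=41.96
t=0.56: B=17.84 X=23.88 M=12.70 A=38.25 C=42.46
t=1.12: B=17.52 X=23.84 M=13.13 A=38.20 C=42.97
t=1.67: B=17.21 X=23.81 M=13.56 A=38.15 C=43.46
t=2.23: B=16.90 X=23.77 M=13.99 A=38.09 C=43.97
t=2.79: B=16.59 X=23.74 M=14.43 A=38.04 C=44.47
t=3.35: B=16.28 X=23.71 M=14.86 A=37.98 C=44.97
t=3.90: B=15.98 X=23.67 M=15.29 A=37.91 C=45.47
t=4.46: B=15.68 X=23.64 M=15.72 A=37.85 C=45.97
t=5.02: B=15.39 X=23.60 M=16.16 A=37.78 C=46.47
Read off B at T=5.02: 15.39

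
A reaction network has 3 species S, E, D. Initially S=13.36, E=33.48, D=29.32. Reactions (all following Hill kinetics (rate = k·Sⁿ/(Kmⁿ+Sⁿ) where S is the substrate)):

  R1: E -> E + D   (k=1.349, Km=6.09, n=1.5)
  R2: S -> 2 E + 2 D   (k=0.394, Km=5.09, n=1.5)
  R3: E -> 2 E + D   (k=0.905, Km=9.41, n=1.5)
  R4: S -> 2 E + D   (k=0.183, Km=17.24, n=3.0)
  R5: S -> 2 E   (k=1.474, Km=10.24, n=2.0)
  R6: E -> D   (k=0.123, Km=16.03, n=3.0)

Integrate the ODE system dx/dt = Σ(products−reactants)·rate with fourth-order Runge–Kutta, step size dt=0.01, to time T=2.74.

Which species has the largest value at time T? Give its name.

RK4 with dt=0.01: 274 steps to T=2.74. Trajectory (selected grid times):
t=0.00: S=13.36 E=33.48 D=29.32
t=0.30: S=12.97 E=34.46 D=30.17
t=0.61: S=12.58 E=35.45 D=31.06
t=0.91: S=12.21 E=36.40 D=31.91
t=1.22: S=11.83 E=37.37 D=32.79
t=1.52: S=11.48 E=38.28 D=33.64
t=1.83: S=11.12 E=39.21 D=34.52
t=2.13: S=10.79 E=40.09 D=35.37
t=2.44: S=10.45 E=40.99 D=36.25
t=2.74: S=10.13 E=41.84 D=37.10
At T=2.74: S=10.13 E=41.84 D=37.10; the largest is E.

Dominant species at T: E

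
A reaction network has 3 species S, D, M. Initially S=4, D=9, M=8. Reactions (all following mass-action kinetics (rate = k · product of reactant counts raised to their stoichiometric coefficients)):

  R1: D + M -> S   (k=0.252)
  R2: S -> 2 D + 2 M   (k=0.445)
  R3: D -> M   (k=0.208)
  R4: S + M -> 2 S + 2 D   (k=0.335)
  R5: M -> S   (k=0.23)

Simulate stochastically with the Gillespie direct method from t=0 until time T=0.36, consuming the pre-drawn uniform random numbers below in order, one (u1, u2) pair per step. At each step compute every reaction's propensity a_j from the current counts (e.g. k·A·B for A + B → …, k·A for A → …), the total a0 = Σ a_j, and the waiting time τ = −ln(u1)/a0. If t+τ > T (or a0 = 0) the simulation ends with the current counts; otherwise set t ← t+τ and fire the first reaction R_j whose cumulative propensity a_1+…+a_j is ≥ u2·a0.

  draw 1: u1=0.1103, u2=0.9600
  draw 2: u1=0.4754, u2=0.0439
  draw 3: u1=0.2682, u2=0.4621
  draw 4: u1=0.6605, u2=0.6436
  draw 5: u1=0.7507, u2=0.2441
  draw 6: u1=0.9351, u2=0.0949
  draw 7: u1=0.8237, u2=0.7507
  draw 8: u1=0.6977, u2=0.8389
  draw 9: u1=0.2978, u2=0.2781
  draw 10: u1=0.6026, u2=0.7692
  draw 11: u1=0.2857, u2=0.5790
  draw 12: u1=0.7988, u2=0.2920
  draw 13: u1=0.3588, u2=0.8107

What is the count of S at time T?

S at T = 13

t=0.000: S=4 D=9 M=8
Draw 1: a1=18.144, a2=1.780, a3=1.872, a4=10.720, a5=1.840, a0=34.356; τ=−ln(0.1103)/34.356=0.064 → t=0.064; u2·a0=0.9600·34.356=32.982; a1+…+a4=32.516 < 32.982 ≤ a1+…+a5=34.356 → R5 fires; S=5 D=9 M=7
Draw 2: a1=15.876, a2=2.225, a3=1.872, a4=11.725, a5=1.610, a0=33.308; τ=−ln(0.4754)/33.308=0.022 → t=0.086; u2·a0=0.0439·33.308=1.462 ≤ a1=15.876 → R1 fires; S=6 D=8 M=6
Draw 3: a1=12.096, a2=2.670, a3=1.664, a4=12.060, a5=1.380, a0=29.870; τ=−ln(0.2682)/29.870=0.044 → t=0.131; u2·a0=0.4621·29.870=13.803; a1=12.096 < 13.803 ≤ a1+a2=14.766 → R2 fires; S=5 D=10 M=8
Draw 4: a1=20.160, a2=2.225, a3=2.080, a4=13.400, a5=1.840, a0=39.705; τ=−ln(0.6605)/39.705=0.010 → t=0.141; u2·a0=0.6436·39.705=25.554; a1+…+a3=24.465 < 25.554 ≤ a1+…+a4=37.865 → R4 fires; S=6 D=12 M=7
Draw 5: a1=21.168, a2=2.670, a3=2.496, a4=14.070, a5=1.610, a0=42.014; τ=−ln(0.7507)/42.014=0.007 → t=0.148; u2·a0=0.2441·42.014=10.256 ≤ a1=21.168 → R1 fires; S=7 D=11 M=6
Draw 6: a1=16.632, a2=3.115, a3=2.288, a4=14.070, a5=1.380, a0=37.485; τ=−ln(0.9351)/37.485=0.002 → t=0.150; u2·a0=0.0949·37.485=3.557 ≤ a1=16.632 → R1 fires; S=8 D=10 M=5
Draw 7: a1=12.600, a2=3.560, a3=2.080, a4=13.400, a5=1.150, a0=32.790; τ=−ln(0.8237)/32.790=0.006 → t=0.156; u2·a0=0.7507·32.790=24.615; a1+…+a3=18.240 < 24.615 ≤ a1+…+a4=31.640 → R4 fires; S=9 D=12 M=4
Draw 8: a1=12.096, a2=4.005, a3=2.496, a4=12.060, a5=0.920, a0=31.577; τ=−ln(0.6977)/31.577=0.011 → t=0.167; u2·a0=0.8389·31.577=26.490; a1+…+a3=18.597 < 26.490 ≤ a1+…+a4=30.657 → R4 fires; S=10 D=14 M=3
Draw 9: a1=10.584, a2=4.450, a3=2.912, a4=10.050, a5=0.690, a0=28.686; τ=−ln(0.2978)/28.686=0.042 → t=0.209; u2·a0=0.2781·28.686=7.978 ≤ a1=10.584 → R1 fires; S=11 D=13 M=2
Draw 10: a1=6.552, a2=4.895, a3=2.704, a4=7.370, a5=0.460, a0=21.981; τ=−ln(0.6026)/21.981=0.023 → t=0.232; u2·a0=0.7692·21.981=16.908; a1+…+a3=14.151 < 16.908 ≤ a1+…+a4=21.521 → R4 fires; S=12 D=15 M=1
Draw 11: a1=3.780, a2=5.340, a3=3.120, a4=4.020, a5=0.230, a0=16.490; τ=−ln(0.2857)/16.490=0.076 → t=0.308; u2·a0=0.5790·16.490=9.548; a1+a2=9.120 < 9.548 ≤ a1+…+a3=12.240 → R3 fires; S=12 D=14 M=2
Draw 12: a1=7.056, a2=5.340, a3=2.912, a4=8.040, a5=0.460, a0=23.808; τ=−ln(0.7988)/23.808=0.009 → t=0.318; u2·a0=0.2920·23.808=6.952 ≤ a1=7.056 → R1 fires; S=13 D=13 M=1
Draw 13: a1=3.276, a2=5.785, a3=2.704, a4=4.355, a5=0.230, a0=16.350; τ=−ln(0.3588)/16.350=0.063 → t=0.380 > T=0.36: stop.
Read off S at T=0.36: 13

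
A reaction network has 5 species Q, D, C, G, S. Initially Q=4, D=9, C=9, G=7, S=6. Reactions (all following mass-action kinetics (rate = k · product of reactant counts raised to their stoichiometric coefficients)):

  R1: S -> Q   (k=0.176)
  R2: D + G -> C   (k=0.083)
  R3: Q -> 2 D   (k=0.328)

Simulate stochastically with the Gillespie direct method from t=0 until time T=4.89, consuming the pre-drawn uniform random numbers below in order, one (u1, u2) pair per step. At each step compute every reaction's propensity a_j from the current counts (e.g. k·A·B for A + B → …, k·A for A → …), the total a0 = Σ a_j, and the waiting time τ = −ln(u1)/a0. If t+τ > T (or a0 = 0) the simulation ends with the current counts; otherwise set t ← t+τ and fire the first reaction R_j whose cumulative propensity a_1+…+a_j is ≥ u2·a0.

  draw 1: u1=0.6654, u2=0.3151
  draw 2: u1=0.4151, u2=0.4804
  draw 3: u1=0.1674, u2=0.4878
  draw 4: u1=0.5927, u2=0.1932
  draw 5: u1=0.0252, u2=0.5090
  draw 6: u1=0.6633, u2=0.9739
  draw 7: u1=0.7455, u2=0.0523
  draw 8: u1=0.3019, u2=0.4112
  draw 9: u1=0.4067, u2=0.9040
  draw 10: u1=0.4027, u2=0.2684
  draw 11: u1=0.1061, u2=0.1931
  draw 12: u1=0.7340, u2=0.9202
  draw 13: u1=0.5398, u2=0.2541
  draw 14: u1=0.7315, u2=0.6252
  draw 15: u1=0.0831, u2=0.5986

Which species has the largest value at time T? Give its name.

Dominant species at T: C

t=0.000: Q=4 D=9 C=9 G=7 S=6
Draw 1: a1=1.056, a2=5.229, a3=1.312, a0=7.597; τ=−ln(0.6654)/7.597=0.054 → t=0.054; u2·a0=0.3151·7.597=2.394; a1=1.056 < 2.394 ≤ a1+a2=6.285 → R2 fires; Q=4 D=8 C=10 G=6 S=6
Draw 2: a1=1.056, a2=3.984, a3=1.312, a0=6.352; τ=−ln(0.4151)/6.352=0.138 → t=0.192; u2·a0=0.4804·6.352=3.052; a1=1.056 < 3.052 ≤ a1+a2=5.040 → R2 fires; Q=4 D=7 C=11 G=5 S=6
Draw 3: a1=1.056, a2=2.905, a3=1.312, a0=5.273; τ=−ln(0.1674)/5.273=0.339 → t=0.531; u2·a0=0.4878·5.273=2.572; a1=1.056 < 2.572 ≤ a1+a2=3.961 → R2 fires; Q=4 D=6 C=12 G=4 S=6
Draw 4: a1=1.056, a2=1.992, a3=1.312, a0=4.360; τ=−ln(0.5927)/4.360=0.120 → t=0.651; u2·a0=0.1932·4.360=0.842 ≤ a1=1.056 → R1 fires; Q=5 D=6 C=12 G=4 S=5
Draw 5: a1=0.880, a2=1.992, a3=1.640, a0=4.512; τ=−ln(0.0252)/4.512=0.816 → t=1.467; u2·a0=0.5090·4.512=2.297; a1=0.880 < 2.297 ≤ a1+a2=2.872 → R2 fires; Q=5 D=5 C=13 G=3 S=5
Draw 6: a1=0.880, a2=1.245, a3=1.640, a0=3.765; τ=−ln(0.6633)/3.765=0.109 → t=1.576; u2·a0=0.9739·3.765=3.667; a1+a2=2.125 < 3.667 ≤ a1+…+a3=3.765 → R3 fires; Q=4 D=7 C=13 G=3 S=5
Draw 7: a1=0.880, a2=1.743, a3=1.312, a0=3.935; τ=−ln(0.7455)/3.935=0.075 → t=1.650; u2·a0=0.0523·3.935=0.206 ≤ a1=0.880 → R1 fires; Q=5 D=7 C=13 G=3 S=4
Draw 8: a1=0.704, a2=1.743, a3=1.640, a0=4.087; τ=−ln(0.3019)/4.087=0.293 → t=1.943; u2·a0=0.4112·4.087=1.681; a1=0.704 < 1.681 ≤ a1+a2=2.447 → R2 fires; Q=5 D=6 C=14 G=2 S=4
Draw 9: a1=0.704, a2=0.996, a3=1.640, a0=3.340; τ=−ln(0.4067)/3.340=0.269 → t=2.213; u2·a0=0.9040·3.340=3.019; a1+a2=1.700 < 3.019 ≤ a1+…+a3=3.340 → R3 fires; Q=4 D=8 C=14 G=2 S=4
Draw 10: a1=0.704, a2=1.328, a3=1.312, a0=3.344; τ=−ln(0.4027)/3.344=0.272 → t=2.485; u2·a0=0.2684·3.344=0.898; a1=0.704 < 0.898 ≤ a1+a2=2.032 → R2 fires; Q=4 D=7 C=15 G=1 S=4
Draw 11: a1=0.704, a2=0.581, a3=1.312, a0=2.597; τ=−ln(0.1061)/2.597=0.864 → t=3.349; u2·a0=0.1931·2.597=0.501 ≤ a1=0.704 → R1 fires; Q=5 D=7 C=15 G=1 S=3
Draw 12: a1=0.528, a2=0.581, a3=1.640, a0=2.749; τ=−ln(0.7340)/2.749=0.112 → t=3.461; u2·a0=0.9202·2.749=2.530; a1+a2=1.109 < 2.530 ≤ a1+…+a3=2.749 → R3 fires; Q=4 D=9 C=15 G=1 S=3
Draw 13: a1=0.528, a2=0.747, a3=1.312, a0=2.587; τ=−ln(0.5398)/2.587=0.238 → t=3.700; u2·a0=0.2541·2.587=0.657; a1=0.528 < 0.657 ≤ a1+a2=1.275 → R2 fires; Q=4 D=8 C=16 G=0 S=3
Draw 14: a1=0.528, a2=0.000, a3=1.312, a0=1.840; τ=−ln(0.7315)/1.840=0.170 → t=3.869; u2·a0=0.6252·1.840=1.150; a1+a2=0.528 < 1.150 ≤ a1+…+a3=1.840 → R3 fires; Q=3 D=10 C=16 G=0 S=3
Draw 15: a1=0.528, a2=0.000, a3=0.984, a0=1.512; τ=−ln(0.0831)/1.512=1.645 → t=5.515 > T=4.89: stop.
At T=4.89: Q=3 D=10 C=16 G=0 S=3; the largest is C.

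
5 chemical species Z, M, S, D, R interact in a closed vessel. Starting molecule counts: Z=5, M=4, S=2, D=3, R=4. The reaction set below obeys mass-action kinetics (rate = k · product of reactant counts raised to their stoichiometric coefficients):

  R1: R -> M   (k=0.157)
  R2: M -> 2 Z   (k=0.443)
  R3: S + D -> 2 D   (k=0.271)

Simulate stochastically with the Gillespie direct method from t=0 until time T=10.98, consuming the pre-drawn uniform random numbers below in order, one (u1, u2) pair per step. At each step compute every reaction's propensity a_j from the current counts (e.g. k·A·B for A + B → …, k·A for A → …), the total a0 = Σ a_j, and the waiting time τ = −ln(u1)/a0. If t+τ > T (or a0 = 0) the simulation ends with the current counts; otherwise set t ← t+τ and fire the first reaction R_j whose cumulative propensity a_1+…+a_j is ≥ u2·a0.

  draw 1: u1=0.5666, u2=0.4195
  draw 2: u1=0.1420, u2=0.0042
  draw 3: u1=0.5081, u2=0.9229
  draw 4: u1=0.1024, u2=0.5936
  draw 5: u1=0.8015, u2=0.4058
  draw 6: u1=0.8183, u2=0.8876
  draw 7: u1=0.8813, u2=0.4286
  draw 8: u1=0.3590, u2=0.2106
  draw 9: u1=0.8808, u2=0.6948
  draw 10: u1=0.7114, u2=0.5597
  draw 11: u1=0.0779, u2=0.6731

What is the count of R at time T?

R at T = 2

t=0.000: Z=5 M=4 S=2 D=3 R=4
Draw 1: a1=0.628, a2=1.772, a3=1.626, a0=4.026; τ=−ln(0.5666)/4.026=0.141 → t=0.141; u2·a0=0.4195·4.026=1.689; a1=0.628 < 1.689 ≤ a1+a2=2.400 → R2 fires; Z=7 M=3 S=2 D=3 R=4
Draw 2: a1=0.628, a2=1.329, a3=1.626, a0=3.583; τ=−ln(0.1420)/3.583=0.545 → t=0.686; u2·a0=0.0042·3.583=0.015 ≤ a1=0.628 → R1 fires; Z=7 M=4 S=2 D=3 R=3
Draw 3: a1=0.471, a2=1.772, a3=1.626, a0=3.869; τ=−ln(0.5081)/3.869=0.175 → t=0.861; u2·a0=0.9229·3.869=3.571; a1+a2=2.243 < 3.571 ≤ a1+…+a3=3.869 → R3 fires; Z=7 M=4 S=1 D=4 R=3
Draw 4: a1=0.471, a2=1.772, a3=1.084, a0=3.327; τ=−ln(0.1024)/3.327=0.685 → t=1.546; u2·a0=0.5936·3.327=1.975; a1=0.471 < 1.975 ≤ a1+a2=2.243 → R2 fires; Z=9 M=3 S=1 D=4 R=3
Draw 5: a1=0.471, a2=1.329, a3=1.084, a0=2.884; τ=−ln(0.8015)/2.884=0.077 → t=1.623; u2·a0=0.4058·2.884=1.170; a1=0.471 < 1.170 ≤ a1+a2=1.800 → R2 fires; Z=11 M=2 S=1 D=4 R=3
Draw 6: a1=0.471, a2=0.886, a3=1.084, a0=2.441; τ=−ln(0.8183)/2.441=0.082 → t=1.705; u2·a0=0.8876·2.441=2.167; a1+a2=1.357 < 2.167 ≤ a1+…+a3=2.441 → R3 fires; Z=11 M=2 S=0 D=5 R=3
Draw 7: a1=0.471, a2=0.886, a3=0.000, a0=1.357; τ=−ln(0.8813)/1.357=0.093 → t=1.798; u2·a0=0.4286·1.357=0.582; a1=0.471 < 0.582 ≤ a1+a2=1.357 → R2 fires; Z=13 M=1 S=0 D=5 R=3
Draw 8: a1=0.471, a2=0.443, a3=0.000, a0=0.914; τ=−ln(0.3590)/0.914=1.121 → t=2.919; u2·a0=0.2106·0.914=0.192 ≤ a1=0.471 → R1 fires; Z=13 M=2 S=0 D=5 R=2
Draw 9: a1=0.314, a2=0.886, a3=0.000, a0=1.200; τ=−ln(0.8808)/1.200=0.106 → t=3.024; u2·a0=0.6948·1.200=0.834; a1=0.314 < 0.834 ≤ a1+a2=1.200 → R2 fires; Z=15 M=1 S=0 D=5 R=2
Draw 10: a1=0.314, a2=0.443, a3=0.000, a0=0.757; τ=−ln(0.7114)/0.757=0.450 → t=3.474; u2·a0=0.5597·0.757=0.424; a1=0.314 < 0.424 ≤ a1+a2=0.757 → R2 fires; Z=17 M=0 S=0 D=5 R=2
Draw 11: a1=0.314, a2=0.000, a3=0.000, a0=0.314; τ=−ln(0.0779)/0.314=8.128 → t=11.603 > T=10.98: stop.
Read off R at T=10.98: 2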